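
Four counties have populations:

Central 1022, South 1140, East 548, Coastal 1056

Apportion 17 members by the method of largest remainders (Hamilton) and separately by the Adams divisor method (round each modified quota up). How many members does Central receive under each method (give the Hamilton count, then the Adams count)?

Hamilton: Central 5, South 5, East 2, Coastal 5.
Adams: Central 4, South 5, East 3, Coastal 5.
Central gets 5 under Hamilton and 4 under Adams.

5 and 4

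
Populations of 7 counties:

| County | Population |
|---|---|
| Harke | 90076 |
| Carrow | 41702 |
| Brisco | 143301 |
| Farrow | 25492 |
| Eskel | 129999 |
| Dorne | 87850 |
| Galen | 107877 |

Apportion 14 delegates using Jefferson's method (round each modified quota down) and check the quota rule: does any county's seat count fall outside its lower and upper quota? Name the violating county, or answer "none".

none

Standard quotas: Harke 2.014, Carrow 0.932, Brisco 3.203, Farrow 0.570, Eskel 2.906, Dorne 1.964, Galen 2.411.
Jefferson allocation: Harke 2, Carrow 1, Brisco 3, Farrow 0, Eskel 3, Dorne 2, Galen 3.
Every allocation lies between the lower and upper quota.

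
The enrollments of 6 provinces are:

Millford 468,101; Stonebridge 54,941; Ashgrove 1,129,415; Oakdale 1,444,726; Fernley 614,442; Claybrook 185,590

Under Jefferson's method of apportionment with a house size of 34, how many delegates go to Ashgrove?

Standard divisor 3897215/34 ≈ 114623.971; standard quotas: Millford 4.084, Stonebridge 0.479, Ashgrove 9.853, Oakdale 12.604, Fernley 5.361, Claybrook 1.619.
Rounding down gives 4, 0, 9, 12, 5, 1 = 31 seats, so the divisor must be adjusted.
With modified divisor 102900: modified quotas Millford 4.549, Stonebridge 0.534, Ashgrove 10.976, Oakdale 14.040, Fernley 5.971, Claybrook 1.804.
Rounding down: Millford 4, Stonebridge 0, Ashgrove 10, Oakdale 14, Fernley 5, Claybrook 1 (total 34).
Ashgrove receives 10.

10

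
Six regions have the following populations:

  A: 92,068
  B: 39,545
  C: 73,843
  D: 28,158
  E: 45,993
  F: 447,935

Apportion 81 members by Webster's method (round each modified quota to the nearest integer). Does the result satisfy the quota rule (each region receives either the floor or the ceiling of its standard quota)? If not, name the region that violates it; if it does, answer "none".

Standard quotas: A 10.250, B 4.403, C 8.221, D 3.135, E 5.121, F 49.870.
Webster allocation: A 10, B 4, C 8, D 3, E 5, F 51.
F has quota 49.870 (lower 49, upper 50) but receives 51 — outside the quota interval.

F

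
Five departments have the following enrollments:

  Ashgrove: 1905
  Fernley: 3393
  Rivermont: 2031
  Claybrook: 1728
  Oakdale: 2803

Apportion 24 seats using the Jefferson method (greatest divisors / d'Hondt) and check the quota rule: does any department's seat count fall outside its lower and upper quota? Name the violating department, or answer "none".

Standard quotas: Ashgrove 3.855, Fernley 6.866, Rivermont 4.110, Claybrook 3.497, Oakdale 5.672.
Jefferson allocation: Ashgrove 4, Fernley 7, Rivermont 4, Claybrook 3, Oakdale 6.
Every allocation lies between the lower and upper quota.

none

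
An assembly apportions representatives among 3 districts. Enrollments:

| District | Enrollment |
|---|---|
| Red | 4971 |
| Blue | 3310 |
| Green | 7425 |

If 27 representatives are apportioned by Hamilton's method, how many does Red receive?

8

Standard divisor: 15706 ÷ 27 ≈ 581.704.
Standard quotas: Red 8.5456, Blue 5.6902, Green 12.7642.
Lower quotas: Red 8, Blue 5, Green 12 (sum 25, leaving 2 seats).
Remainders in descending order: Green 0.7642, Blue 0.6902, Red 0.5456.
The surplus seats go to Green, Blue.
Red receives 8.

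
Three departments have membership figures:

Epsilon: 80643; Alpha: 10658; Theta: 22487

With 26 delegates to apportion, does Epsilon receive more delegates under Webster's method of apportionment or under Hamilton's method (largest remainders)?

Webster

Webster: Epsilon 19, Alpha 2, Theta 5.
Hamilton: Epsilon 18, Alpha 3, Theta 5.
Epsilon gets 19 under Webster and 18 under Hamilton.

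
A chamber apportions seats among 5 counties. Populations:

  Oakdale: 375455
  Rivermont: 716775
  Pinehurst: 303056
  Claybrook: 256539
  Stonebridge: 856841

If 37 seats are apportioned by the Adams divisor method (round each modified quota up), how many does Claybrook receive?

4

Standard divisor 2508666/37 ≈ 67801.784; standard quotas: Oakdale 5.538, Rivermont 10.572, Pinehurst 4.470, Claybrook 3.784, Stonebridge 12.637.
Rounding up gives 6, 11, 5, 4, 13 = 39 seats, so the divisor must be adjusted.
With modified divisor 73400: modified quotas Oakdale 5.115, Rivermont 9.765, Pinehurst 4.129, Claybrook 3.495, Stonebridge 11.674.
Rounding up: Oakdale 6, Rivermont 10, Pinehurst 5, Claybrook 4, Stonebridge 12 (total 37).
Claybrook receives 4.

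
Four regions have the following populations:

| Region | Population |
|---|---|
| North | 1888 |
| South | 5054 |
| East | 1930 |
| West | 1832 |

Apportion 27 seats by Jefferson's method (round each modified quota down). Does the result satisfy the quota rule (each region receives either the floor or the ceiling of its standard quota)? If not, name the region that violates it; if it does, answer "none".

none

Standard quotas: North 4.762, South 12.748, East 4.868, West 4.621.
Jefferson allocation: North 5, South 13, East 5, West 4.
Every allocation lies between the lower and upper quota.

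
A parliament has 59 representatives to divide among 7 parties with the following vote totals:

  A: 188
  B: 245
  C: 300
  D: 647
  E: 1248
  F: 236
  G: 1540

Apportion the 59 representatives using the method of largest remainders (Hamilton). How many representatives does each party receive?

A 2; B 3; C 4; D 9; E 17; F 3; G 21

Standard divisor: 4404 ÷ 59 ≈ 74.644.
Standard quotas: A 2.519, B 3.282, C 4.019, D 8.668, E 16.719, F 3.162, G 20.631.
Lower quotas: A 2, B 3, C 4, D 8, E 16, F 3, G 20 (sum 56, leaving 3 seats).
Remainders in descending order: E 0.719, D 0.668, G 0.631, A 0.519, B 0.282, F 0.162, C 0.019.
The surplus seats go to E, D, G.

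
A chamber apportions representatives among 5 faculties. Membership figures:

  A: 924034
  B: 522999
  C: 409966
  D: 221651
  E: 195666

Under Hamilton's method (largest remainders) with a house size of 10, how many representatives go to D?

Standard divisor: 2274316 ÷ 10 ≈ 227431.6.
Standard quotas: A 4.0629, B 2.2996, C 1.8026, D 0.9746, E 0.8603.
Lower quotas: A 4, B 2, C 1, D 0, E 0 (sum 7, leaving 3 seats).
Remainders in descending order: D 0.9746, E 0.8603, C 0.8026, B 0.2996, A 0.0629.
Largest remainders: D, E, C receive the extra seats.
D receives 1.

1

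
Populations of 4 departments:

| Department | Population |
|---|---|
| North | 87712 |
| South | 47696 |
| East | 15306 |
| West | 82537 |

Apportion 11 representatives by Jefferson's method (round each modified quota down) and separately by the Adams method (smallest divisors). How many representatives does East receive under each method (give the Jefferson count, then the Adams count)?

0 and 1

Jefferson: North 5, South 2, East 0, West 4.
Adams: North 4, South 2, East 1, West 4.
East gets 0 under Jefferson and 1 under Adams.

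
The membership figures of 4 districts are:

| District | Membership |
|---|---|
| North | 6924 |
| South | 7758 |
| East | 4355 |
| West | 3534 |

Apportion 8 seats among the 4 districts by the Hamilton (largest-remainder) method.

The standard divisor is 22571/8 ≈ 2821.375.
Standard quotas: North 2.4541, South 2.7497, East 1.5436, West 1.2526.
Lower quotas: North 2, South 2, East 1, West 1 (sum 6, leaving 2 seats).
Remainders in descending order: South 0.7497, East 0.5436, North 0.4541, West 0.2526.
Largest remainders: South, East receive the extra seats.

North 2, South 3, East 2, West 1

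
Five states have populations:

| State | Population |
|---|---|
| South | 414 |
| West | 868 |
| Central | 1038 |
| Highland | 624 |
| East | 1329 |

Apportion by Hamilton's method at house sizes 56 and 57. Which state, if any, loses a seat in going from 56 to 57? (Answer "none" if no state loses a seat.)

At 56 seats: South 6, West 11, Central 14, Highland 8, East 17.
At 57 seats: South 5, West 12, Central 14, Highland 8, East 18.
South drops from 6 to 5.

South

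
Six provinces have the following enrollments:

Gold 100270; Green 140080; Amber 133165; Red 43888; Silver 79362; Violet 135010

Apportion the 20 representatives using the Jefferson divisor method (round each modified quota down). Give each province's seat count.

Standard divisor 631775/20 ≈ 31588.75; standard quotas: Gold 3.174, Green 4.434, Amber 4.216, Red 1.389, Silver 2.512, Violet 4.274.
Rounding down gives 3, 4, 4, 1, 2, 4 = 18 seats, so the divisor must be adjusted.
With modified divisor 26800: modified quotas Gold 3.741, Green 5.227, Amber 4.969, Red 1.638, Silver 2.961, Violet 5.038.
Rounding down: Gold 3, Green 5, Amber 4, Red 1, Silver 2, Violet 5 (total 20).

Gold: 3, Green: 5, Amber: 4, Red: 1, Silver: 2, Violet: 5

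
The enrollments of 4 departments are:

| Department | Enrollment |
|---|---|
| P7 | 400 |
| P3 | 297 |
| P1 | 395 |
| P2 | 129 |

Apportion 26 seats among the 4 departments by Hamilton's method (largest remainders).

Total 1221; standard divisor 1221/26 ≈ 46.962.
Standard quotas: P7 8.518, P3 6.324, P1 8.411, P2 2.747.
Lower quotas: P7 8, P3 6, P1 8, P2 2 (sum 24, leaving 2 seats).
Remainders in descending order: P2 0.747, P7 0.518, P1 0.411, P3 0.324.
The surplus seats go to P2, P7.

P7: 9, P3: 6, P1: 8, P2: 3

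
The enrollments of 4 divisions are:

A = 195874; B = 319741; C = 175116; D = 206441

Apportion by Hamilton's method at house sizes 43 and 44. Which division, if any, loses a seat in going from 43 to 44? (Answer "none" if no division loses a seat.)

C

At 43 seats: A 9, B 15, C 9, D 10.
At 44 seats: A 10, B 16, C 8, D 10.
C drops from 9 to 8.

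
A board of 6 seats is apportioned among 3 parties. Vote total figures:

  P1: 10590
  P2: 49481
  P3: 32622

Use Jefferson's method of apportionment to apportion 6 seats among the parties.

Standard divisor 92693/6 ≈ 15448.833; standard quotas: P1 0.685, P2 3.203, P3 2.112.
Rounding down gives 0, 3, 2 = 5 seats, so the divisor must be adjusted.
With modified divisor 11600: modified quotas P1 0.913, P2 4.266, P3 2.812.
Rounding down: P1 0, P2 4, P3 2 (total 6).

P1 0, P2 4, P3 2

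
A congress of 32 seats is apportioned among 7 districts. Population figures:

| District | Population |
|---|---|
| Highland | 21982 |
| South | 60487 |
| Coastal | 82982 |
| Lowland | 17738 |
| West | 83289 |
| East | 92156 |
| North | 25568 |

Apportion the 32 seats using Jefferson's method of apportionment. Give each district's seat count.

Highland 2, South 5, Coastal 7, Lowland 1, West 7, East 8, North 2

Standard divisor 384202/32 ≈ 12006.312; standard quotas: Highland 1.831, South 5.038, Coastal 6.912, Lowland 1.477, West 6.937, East 7.676, North 2.130.
Rounding down gives 1, 5, 6, 1, 6, 7, 2 = 28 seats, so the divisor must be adjusted.
With modified divisor 10700: modified quotas Highland 2.054, South 5.653, Coastal 7.755, Lowland 1.658, West 7.784, East 8.613, North 2.390.
Rounding down: Highland 2, South 5, Coastal 7, Lowland 1, West 7, East 8, North 2 (total 32).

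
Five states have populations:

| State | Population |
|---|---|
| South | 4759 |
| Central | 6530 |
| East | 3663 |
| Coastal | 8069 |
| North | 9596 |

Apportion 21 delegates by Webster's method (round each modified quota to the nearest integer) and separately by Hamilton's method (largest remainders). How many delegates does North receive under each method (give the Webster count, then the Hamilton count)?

Webster: South 3, Central 4, East 2, Coastal 5, North 7.
Hamilton: South 3, Central 4, East 3, Coastal 5, North 6.
North gets 7 under Webster and 6 under Hamilton.

7 and 6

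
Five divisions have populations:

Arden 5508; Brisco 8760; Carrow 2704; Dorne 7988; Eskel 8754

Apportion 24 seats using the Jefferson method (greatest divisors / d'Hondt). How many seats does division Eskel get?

6

Standard divisor 33714/24 ≈ 1404.75; standard quotas: Arden 3.921, Brisco 6.236, Carrow 1.925, Dorne 5.686, Eskel 6.232.
Rounding down gives 3, 6, 1, 5, 6 = 21 seats, so the divisor must be adjusted.
With modified divisor 1300: modified quotas Arden 4.237, Brisco 6.738, Carrow 2.080, Dorne 6.145, Eskel 6.734.
Rounding down: Arden 4, Brisco 6, Carrow 2, Dorne 6, Eskel 6 (total 24).
Eskel receives 6.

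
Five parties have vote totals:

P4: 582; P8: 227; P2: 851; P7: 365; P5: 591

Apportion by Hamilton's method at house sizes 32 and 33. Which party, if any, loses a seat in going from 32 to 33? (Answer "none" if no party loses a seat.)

At 32 seats: P4 7, P8 3, P2 10, P7 5, P5 7.
At 33 seats: P4 7, P8 3, P2 11, P7 5, P5 7.
No party's allocation decreased.

none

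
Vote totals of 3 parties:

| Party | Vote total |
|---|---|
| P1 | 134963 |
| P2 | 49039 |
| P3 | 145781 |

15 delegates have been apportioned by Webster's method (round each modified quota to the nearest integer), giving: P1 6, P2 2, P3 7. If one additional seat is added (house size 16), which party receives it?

P1

Priority for the next seat is population ÷ (current seats + 0.5).
Priorities: P1 20763.538, P2 19615.600, P3 19437.467.
Highest priority: P1.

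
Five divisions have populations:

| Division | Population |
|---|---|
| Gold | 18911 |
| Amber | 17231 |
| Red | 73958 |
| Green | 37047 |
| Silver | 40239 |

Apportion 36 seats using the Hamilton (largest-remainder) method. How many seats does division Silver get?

8

The standard divisor is 187386/36 ≈ 5205.167.
Standard quotas: Gold 3.6331, Amber 3.3104, Red 14.2086, Green 7.1174, Silver 7.7306.
Lower quotas: Gold 3, Amber 3, Red 14, Green 7, Silver 7 (sum 34, leaving 2 seats).
Remainders in descending order: Silver 0.7306, Gold 0.6331, Amber 0.3104, Red 0.2086, Green 0.1174.
The surplus seats go to Silver, Gold.
Silver receives 8.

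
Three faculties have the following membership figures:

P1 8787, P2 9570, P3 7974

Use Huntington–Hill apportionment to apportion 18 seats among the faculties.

P1 6, P2 7, P3 5

With divisor 1466: modified quotas P1 5.994, P2 6.528, P3 5.439.
Geometric-mean thresholds: P1 √(5·6)=5.477, P2 √(6·7)=6.481, P3 √(5·6)=5.477.
Each quota rounded against its threshold gives P1 6, P2 7, P3 5 (total 18).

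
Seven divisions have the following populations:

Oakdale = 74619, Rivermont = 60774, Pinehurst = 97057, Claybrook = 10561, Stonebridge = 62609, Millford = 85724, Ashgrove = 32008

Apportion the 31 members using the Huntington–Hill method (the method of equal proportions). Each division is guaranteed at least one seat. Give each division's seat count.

With divisor 13606: modified quotas Oakdale 5.484, Rivermont 4.467, Pinehurst 7.133, Claybrook 0.776, Stonebridge 4.602, Millford 6.300, Ashgrove 2.352.
Geometric-mean thresholds: Oakdale √(5·6)=5.477, Rivermont √(4·5)=4.472, Pinehurst √(7·8)=7.483, Claybrook (min 1), Stonebridge √(4·5)=4.472, Millford √(6·7)=6.481, Ashgrove √(2·3)=2.449.
Each quota rounded against its threshold gives Oakdale 6, Rivermont 4, Pinehurst 7, Claybrook 1, Stonebridge 5, Millford 6, Ashgrove 2 (total 31).

Oakdale=6, Rivermont=4, Pinehurst=7, Claybrook=1, Stonebridge=5, Millford=6, Ashgrove=2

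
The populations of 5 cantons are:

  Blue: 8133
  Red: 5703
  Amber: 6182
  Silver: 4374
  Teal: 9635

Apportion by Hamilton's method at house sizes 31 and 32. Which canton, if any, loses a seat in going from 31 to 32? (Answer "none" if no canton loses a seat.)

At 31 seats: Blue 7, Red 5, Amber 6, Silver 4, Teal 9.
At 32 seats: Blue 8, Red 5, Amber 6, Silver 4, Teal 9.
No canton's allocation decreased.

none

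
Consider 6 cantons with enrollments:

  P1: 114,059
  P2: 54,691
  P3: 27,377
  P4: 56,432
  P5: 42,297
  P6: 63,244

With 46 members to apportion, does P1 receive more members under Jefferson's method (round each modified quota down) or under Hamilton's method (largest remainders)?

Jefferson: P1 16, P2 7, P3 3, P4 7, P5 5, P6 8.
Hamilton: P1 15, P2 7, P3 4, P4 7, P5 5, P6 8.
P1 gets 16 under Jefferson and 15 under Hamilton.

Jefferson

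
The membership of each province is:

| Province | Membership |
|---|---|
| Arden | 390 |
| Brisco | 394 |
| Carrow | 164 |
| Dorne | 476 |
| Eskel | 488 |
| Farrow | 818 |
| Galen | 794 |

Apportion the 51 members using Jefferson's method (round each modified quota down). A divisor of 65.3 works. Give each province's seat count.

Arden 5, Brisco 6, Carrow 2, Dorne 7, Eskel 7, Farrow 12, Galen 12

With modified divisor 65.3: modified quotas Arden 5.972, Brisco 6.034, Carrow 2.511, Dorne 7.289, Eskel 7.473, Farrow 12.527, Galen 12.159.
Rounding down: Arden 5, Brisco 6, Carrow 2, Dorne 7, Eskel 7, Farrow 12, Galen 12 (total 51).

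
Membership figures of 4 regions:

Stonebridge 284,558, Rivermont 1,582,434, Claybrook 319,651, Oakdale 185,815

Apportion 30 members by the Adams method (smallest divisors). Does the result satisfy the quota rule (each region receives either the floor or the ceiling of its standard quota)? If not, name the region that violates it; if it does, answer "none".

Rivermont

Standard quotas: Stonebridge 3.598, Rivermont 20.010, Claybrook 4.042, Oakdale 2.350.
Adams allocation: Stonebridge 4, Rivermont 19, Claybrook 4, Oakdale 3.
Rivermont has quota 20.010 (lower 20, upper 21) but receives 19 — outside the quota interval.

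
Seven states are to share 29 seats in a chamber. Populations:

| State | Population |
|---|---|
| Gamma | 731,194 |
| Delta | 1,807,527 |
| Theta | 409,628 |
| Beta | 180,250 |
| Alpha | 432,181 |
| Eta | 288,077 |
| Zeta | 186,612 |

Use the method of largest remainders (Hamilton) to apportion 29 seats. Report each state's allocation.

Total 4035469; standard divisor 4035469/29 ≈ 139154.103.
Standard quotas: Gamma 5.2546, Delta 12.9894, Theta 2.9437, Beta 1.2953, Alpha 3.1058, Eta 2.0702, Zeta 1.3410.
Lower quotas: Gamma 5, Delta 12, Theta 2, Beta 1, Alpha 3, Eta 2, Zeta 1 (sum 26, leaving 3 seats).
Remainders in descending order: Delta 0.9894, Theta 0.9437, Zeta 0.3410, Beta 0.2953, Gamma 0.2546, Alpha 0.1058, Eta 0.0702.
The surplus seats go to Delta, Theta, Zeta.

Gamma=5; Delta=13; Theta=3; Beta=1; Alpha=3; Eta=2; Zeta=2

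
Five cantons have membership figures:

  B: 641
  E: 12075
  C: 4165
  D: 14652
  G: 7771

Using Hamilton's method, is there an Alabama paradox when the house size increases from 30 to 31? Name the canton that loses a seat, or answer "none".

B

At 30 seats: B 1, E 9, C 3, D 11, G 6.
At 31 seats: B 0, E 10, C 3, D 12, G 6.
B drops from 1 to 0.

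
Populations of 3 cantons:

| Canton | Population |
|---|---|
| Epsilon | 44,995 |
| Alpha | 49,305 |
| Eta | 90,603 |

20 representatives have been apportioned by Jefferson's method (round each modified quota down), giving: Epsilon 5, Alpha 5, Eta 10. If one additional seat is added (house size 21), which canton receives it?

Eta

Priority for the next seat is population ÷ (current seats + 1).
Priorities: Epsilon 7499.167, Alpha 8217.500, Eta 8236.636.
Highest priority: Eta.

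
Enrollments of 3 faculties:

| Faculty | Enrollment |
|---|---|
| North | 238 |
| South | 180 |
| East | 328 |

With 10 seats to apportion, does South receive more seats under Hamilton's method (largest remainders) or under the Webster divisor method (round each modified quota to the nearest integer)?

Hamilton

Hamilton: North 3, South 3, East 4.
Webster: North 3, South 2, East 5.
South gets 3 under Hamilton and 2 under Webster.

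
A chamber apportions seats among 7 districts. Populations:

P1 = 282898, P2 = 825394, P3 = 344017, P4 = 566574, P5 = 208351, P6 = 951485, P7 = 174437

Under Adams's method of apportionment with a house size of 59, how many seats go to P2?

14

Standard divisor 3353156/59 ≈ 56833.153; standard quotas: P1 4.978, P2 14.523, P3 6.053, P4 9.969, P5 3.666, P6 16.742, P7 3.069.
Rounding up gives 5, 15, 7, 10, 4, 17, 4 = 62 seats, so the divisor must be adjusted.
With modified divisor 59200: modified quotas P1 4.779, P2 13.942, P3 5.811, P4 9.571, P5 3.519, P6 16.072, P7 2.947.
Rounding up: P1 5, P2 14, P3 6, P4 10, P5 4, P6 17, P7 3 (total 59).
P2 receives 14.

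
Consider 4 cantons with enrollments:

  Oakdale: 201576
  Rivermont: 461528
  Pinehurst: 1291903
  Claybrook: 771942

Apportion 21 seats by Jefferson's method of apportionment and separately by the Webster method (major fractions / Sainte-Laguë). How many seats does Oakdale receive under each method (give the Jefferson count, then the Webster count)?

Jefferson: Oakdale 1, Rivermont 3, Pinehurst 11, Claybrook 6.
Webster: Oakdale 2, Rivermont 3, Pinehurst 10, Claybrook 6.
Oakdale gets 1 under Jefferson and 2 under Webster.

1 and 2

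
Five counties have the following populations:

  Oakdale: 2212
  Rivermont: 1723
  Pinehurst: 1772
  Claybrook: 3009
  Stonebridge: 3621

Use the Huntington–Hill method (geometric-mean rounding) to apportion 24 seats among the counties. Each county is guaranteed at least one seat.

With divisor 504: modified quotas Oakdale 4.389, Rivermont 3.419, Pinehurst 3.516, Claybrook 5.970, Stonebridge 7.185.
Geometric-mean thresholds: Oakdale √(4·5)=4.472, Rivermont √(3·4)=3.464, Pinehurst √(3·4)=3.464, Claybrook √(5·6)=5.477, Stonebridge √(7·8)=7.483.
Each quota rounded against its threshold gives Oakdale 4, Rivermont 3, Pinehurst 4, Claybrook 6, Stonebridge 7 (total 24).

Oakdale: 4; Rivermont: 3; Pinehurst: 4; Claybrook: 6; Stonebridge: 7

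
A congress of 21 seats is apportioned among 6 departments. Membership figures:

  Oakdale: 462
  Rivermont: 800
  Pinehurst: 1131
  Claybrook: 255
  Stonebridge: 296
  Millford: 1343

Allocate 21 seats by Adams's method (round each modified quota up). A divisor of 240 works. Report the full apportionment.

With modified divisor 240: modified quotas Oakdale 1.925, Rivermont 3.333, Pinehurst 4.713, Claybrook 1.062, Stonebridge 1.233, Millford 5.596.
Rounding up: Oakdale 2, Rivermont 4, Pinehurst 5, Claybrook 2, Stonebridge 2, Millford 6 (total 21).

Oakdale=2, Rivermont=4, Pinehurst=5, Claybrook=2, Stonebridge=2, Millford=6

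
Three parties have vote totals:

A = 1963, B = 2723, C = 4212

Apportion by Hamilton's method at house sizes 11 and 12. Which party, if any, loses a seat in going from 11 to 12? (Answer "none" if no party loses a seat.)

A

At 11 seats: A 3, B 3, C 5.
At 12 seats: A 2, B 4, C 6.
A drops from 3 to 2.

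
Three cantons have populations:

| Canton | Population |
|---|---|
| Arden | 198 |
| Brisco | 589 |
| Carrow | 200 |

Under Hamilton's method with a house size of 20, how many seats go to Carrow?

Total 987; standard divisor 987/20 ≈ 49.35.
Standard quotas: Arden 4.012, Brisco 11.935, Carrow 4.053.
Lower quotas: Arden 4, Brisco 11, Carrow 4 (sum 19, leaving 1 seat).
Remainders in descending order: Brisco 0.935, Carrow 0.053, Arden 0.012.
Largest remainder: Brisco receives the extra seat.
Carrow receives 4.

4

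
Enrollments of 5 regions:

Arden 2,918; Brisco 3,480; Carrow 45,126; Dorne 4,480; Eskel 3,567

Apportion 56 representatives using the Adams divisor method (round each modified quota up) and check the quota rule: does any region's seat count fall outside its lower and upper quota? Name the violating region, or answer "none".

Standard quotas: Arden 2.743, Brisco 3.271, Carrow 42.421, Dorne 4.211, Eskel 3.353.
Adams allocation: Arden 3, Brisco 4, Carrow 41, Dorne 4, Eskel 4.
Carrow has quota 42.421 (lower 42, upper 43) but receives 41 — outside the quota interval.

Carrow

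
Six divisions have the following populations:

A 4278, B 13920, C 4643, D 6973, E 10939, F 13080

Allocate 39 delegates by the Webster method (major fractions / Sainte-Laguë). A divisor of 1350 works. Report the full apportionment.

With modified divisor 1350: modified quotas A 3.169, B 10.311, C 3.439, D 5.165, E 8.103, F 9.689.
Rounding to the nearest integer: A 3, B 10, C 3, D 5, E 8, F 10 (total 39).

A=3, B=10, C=3, D=5, E=8, F=10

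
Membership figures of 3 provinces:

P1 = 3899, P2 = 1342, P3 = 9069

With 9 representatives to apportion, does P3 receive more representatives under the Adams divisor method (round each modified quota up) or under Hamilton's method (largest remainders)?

Hamilton

Adams: P1 3, P2 1, P3 5.
Hamilton: P1 2, P2 1, P3 6.
P3 gets 5 under Adams and 6 under Hamilton.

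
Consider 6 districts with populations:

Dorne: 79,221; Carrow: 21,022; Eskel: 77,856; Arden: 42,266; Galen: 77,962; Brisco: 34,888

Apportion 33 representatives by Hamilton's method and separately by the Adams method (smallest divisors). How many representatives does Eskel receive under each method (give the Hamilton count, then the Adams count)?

8 and 7

Hamilton: Dorne 8, Carrow 2, Eskel 8, Arden 4, Galen 8, Brisco 3.
Adams: Dorne 8, Carrow 2, Eskel 7, Arden 4, Galen 8, Brisco 4.
Eskel gets 8 under Hamilton and 7 under Adams.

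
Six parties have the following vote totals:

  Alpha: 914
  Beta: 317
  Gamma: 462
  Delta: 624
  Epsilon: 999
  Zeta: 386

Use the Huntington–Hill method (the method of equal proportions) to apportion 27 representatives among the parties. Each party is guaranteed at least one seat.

With divisor 137: modified quotas Alpha 6.672, Beta 2.314, Gamma 3.372, Delta 4.555, Epsilon 7.292, Zeta 2.818.
Geometric-mean thresholds: Alpha √(6·7)=6.481, Beta √(2·3)=2.449, Gamma √(3·4)=3.464, Delta √(4·5)=4.472, Epsilon √(7·8)=7.483, Zeta √(2·3)=2.449.
Each quota rounded against its threshold gives Alpha 7, Beta 2, Gamma 3, Delta 5, Epsilon 7, Zeta 3 (total 27).

Alpha=7; Beta=2; Gamma=3; Delta=5; Epsilon=7; Zeta=3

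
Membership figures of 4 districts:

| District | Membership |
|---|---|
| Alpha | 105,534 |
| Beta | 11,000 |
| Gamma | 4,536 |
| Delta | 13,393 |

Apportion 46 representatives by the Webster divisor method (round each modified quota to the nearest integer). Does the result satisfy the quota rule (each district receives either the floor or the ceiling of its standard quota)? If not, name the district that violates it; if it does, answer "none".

Standard quotas: Alpha 36.103, Beta 3.763, Gamma 1.552, Delta 4.582.
Webster allocation: Alpha 35, Beta 4, Gamma 2, Delta 5.
Alpha has quota 36.103 (lower 36, upper 37) but receives 35 — outside the quota interval.

Alpha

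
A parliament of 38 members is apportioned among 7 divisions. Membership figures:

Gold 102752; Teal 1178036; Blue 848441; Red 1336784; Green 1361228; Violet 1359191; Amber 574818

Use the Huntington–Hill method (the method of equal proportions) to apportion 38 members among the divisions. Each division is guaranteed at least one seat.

Gold=1, Teal=7, Blue=5, Red=7, Green=8, Violet=7, Amber=3

With divisor 181702: modified quotas Gold 0.565, Teal 6.483, Blue 4.669, Red 7.357, Green 7.492, Violet 7.480, Amber 3.164.
Geometric-mean thresholds: Gold (min 1), Teal √(6·7)=6.481, Blue √(4·5)=4.472, Red √(7·8)=7.483, Green √(7·8)=7.483, Violet √(7·8)=7.483, Amber √(3·4)=3.464.
Each quota rounded against its threshold gives Gold 1, Teal 7, Blue 5, Red 7, Green 8, Violet 7, Amber 3 (total 38).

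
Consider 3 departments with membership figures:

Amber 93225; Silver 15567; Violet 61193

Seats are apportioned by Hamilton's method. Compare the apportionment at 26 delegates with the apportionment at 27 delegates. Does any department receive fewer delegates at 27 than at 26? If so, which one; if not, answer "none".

At 26 seats: Amber 14, Silver 3, Violet 9.
At 27 seats: Amber 15, Silver 2, Violet 10.
Silver drops from 3 to 2.

Silver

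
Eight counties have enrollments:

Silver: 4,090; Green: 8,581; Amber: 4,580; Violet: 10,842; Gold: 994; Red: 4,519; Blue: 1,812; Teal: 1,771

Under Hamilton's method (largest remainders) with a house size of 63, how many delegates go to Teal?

3

The standard divisor is 37189/63 ≈ 590.302.
Standard quotas: Silver 6.9287, Green 14.5366, Amber 7.7587, Violet 18.3669, Gold 1.6839, Red 7.6554, Blue 3.0696, Teal 3.0002.
Lower quotas: Silver 6, Green 14, Amber 7, Violet 18, Gold 1, Red 7, Blue 3, Teal 3 (sum 59, leaving 4 seats).
Remainders in descending order: Silver 0.9287, Amber 0.7587, Gold 0.6839, Red 0.6554, Green 0.5366, Violet 0.3669, Blue 0.0696, Teal 0.0002.
Largest remainders: Silver, Amber, Gold, Red receive the extra seats.
Teal receives 3.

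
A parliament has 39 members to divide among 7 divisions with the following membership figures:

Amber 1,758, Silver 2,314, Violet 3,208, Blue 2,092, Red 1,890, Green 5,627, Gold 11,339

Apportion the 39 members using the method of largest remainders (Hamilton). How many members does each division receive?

Amber 2, Silver 3, Violet 4, Blue 3, Red 3, Green 8, Gold 16

Standard divisor: 28228 ÷ 39 ≈ 723.795.
Standard quotas: Amber 2.4289, Silver 3.1970, Violet 4.4322, Blue 2.8903, Red 2.6112, Green 7.7743, Gold 15.6660.
Lower quotas: Amber 2, Silver 3, Violet 4, Blue 2, Red 2, Green 7, Gold 15 (sum 35, leaving 4 seats).
Remainders in descending order: Blue 0.8903, Green 0.7743, Gold 0.6660, Red 0.6112, Violet 0.4322, Amber 0.4289, Silver 0.1970.
Largest remainders: Blue, Green, Gold, Red receive the extra seats.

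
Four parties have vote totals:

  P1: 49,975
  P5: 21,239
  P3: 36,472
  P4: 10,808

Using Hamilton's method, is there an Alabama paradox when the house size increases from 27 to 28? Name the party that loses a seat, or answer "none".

P4

At 27 seats: P1 11, P5 5, P3 8, P4 3.
At 28 seats: P1 12, P5 5, P3 9, P4 2.
P4 drops from 3 to 2.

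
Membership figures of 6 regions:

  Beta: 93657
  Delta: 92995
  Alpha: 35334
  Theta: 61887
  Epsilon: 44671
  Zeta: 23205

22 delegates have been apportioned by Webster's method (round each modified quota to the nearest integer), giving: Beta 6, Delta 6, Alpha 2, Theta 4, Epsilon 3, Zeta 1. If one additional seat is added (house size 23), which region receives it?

Priority for the next seat is population ÷ (current seats + 0.5).
Priorities: Beta 14408.769, Delta 14306.923, Alpha 14133.600, Theta 13752.667, Epsilon 12763.143, Zeta 15470.000.
Highest priority: Zeta.

Zeta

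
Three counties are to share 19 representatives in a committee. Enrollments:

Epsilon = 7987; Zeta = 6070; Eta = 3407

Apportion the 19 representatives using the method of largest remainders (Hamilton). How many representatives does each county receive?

Epsilon: 9, Zeta: 6, Eta: 4

The standard divisor is 17464/19 ≈ 919.158.
Standard quotas: Epsilon 8.6895, Zeta 6.6039, Eta 3.7067.
Lower quotas: Epsilon 8, Zeta 6, Eta 3 (sum 17, leaving 2 seats).
Remainders in descending order: Eta 0.7067, Epsilon 0.6895, Zeta 0.6039.
The surplus seats go to Eta, Epsilon.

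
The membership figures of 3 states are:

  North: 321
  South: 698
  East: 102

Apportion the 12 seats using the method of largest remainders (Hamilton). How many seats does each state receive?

The standard divisor is 1121/12 ≈ 93.417.
Standard quotas: North 3.436, South 7.472, East 1.092.
Lower quotas: North 3, South 7, East 1 (sum 11, leaving 1 seat).
Remainders in descending order: South 0.472, North 0.436, East 0.092.
Largest remainder: South receives the extra seat.

North 3; South 8; East 1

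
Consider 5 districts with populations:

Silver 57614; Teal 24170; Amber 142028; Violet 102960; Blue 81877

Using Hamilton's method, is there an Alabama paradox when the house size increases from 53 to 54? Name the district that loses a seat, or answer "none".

none

At 53 seats: Silver 8, Teal 3, Amber 18, Violet 13, Blue 11.
At 54 seats: Silver 8, Teal 3, Amber 19, Violet 13, Blue 11.
No district's allocation decreased.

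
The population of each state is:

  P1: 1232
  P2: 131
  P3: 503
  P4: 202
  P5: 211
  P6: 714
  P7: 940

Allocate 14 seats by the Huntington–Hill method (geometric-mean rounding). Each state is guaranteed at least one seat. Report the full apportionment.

With divisor 324: modified quotas P1 3.802, P2 0.404, P3 1.552, P4 0.623, P5 0.651, P6 2.204, P7 2.901.
Geometric-mean thresholds: P1 √(3·4)=3.464, P2 (min 1), P3 √(1·2)=1.414, P4 (min 1), P5 (min 1), P6 √(2·3)=2.449, P7 √(2·3)=2.449.
Each quota rounded against its threshold gives P1 4, P2 1, P3 2, P4 1, P5 1, P6 2, P7 3 (total 14).

P1: 4, P2: 1, P3: 2, P4: 1, P5: 1, P6: 2, P7: 3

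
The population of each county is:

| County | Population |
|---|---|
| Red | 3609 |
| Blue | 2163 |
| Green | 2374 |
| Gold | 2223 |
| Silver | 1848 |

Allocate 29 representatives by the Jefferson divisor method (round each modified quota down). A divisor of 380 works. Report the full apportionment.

With modified divisor 380: modified quotas Red 9.497, Blue 5.692, Green 6.247, Gold 5.850, Silver 4.863.
Rounding down: Red 9, Blue 5, Green 6, Gold 5, Silver 4 (total 29).

Red 9, Blue 5, Green 6, Gold 5, Silver 4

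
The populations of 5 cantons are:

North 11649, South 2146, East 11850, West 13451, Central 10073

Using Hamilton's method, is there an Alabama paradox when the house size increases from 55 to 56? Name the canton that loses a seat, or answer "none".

South

At 55 seats: North 13, South 3, East 13, West 15, Central 11.
At 56 seats: North 13, South 2, East 14, West 15, Central 12.
South drops from 3 to 2.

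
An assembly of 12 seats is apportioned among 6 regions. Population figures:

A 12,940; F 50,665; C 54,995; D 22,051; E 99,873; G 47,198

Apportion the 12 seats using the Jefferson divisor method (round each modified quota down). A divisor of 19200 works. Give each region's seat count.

A: 0, F: 2, C: 2, D: 1, E: 5, G: 2

With modified divisor 19200: modified quotas A 0.674, F 2.639, C 2.864, D 1.148, E 5.202, G 2.458.
Rounding down: A 0, F 2, C 2, D 1, E 5, G 2 (total 12).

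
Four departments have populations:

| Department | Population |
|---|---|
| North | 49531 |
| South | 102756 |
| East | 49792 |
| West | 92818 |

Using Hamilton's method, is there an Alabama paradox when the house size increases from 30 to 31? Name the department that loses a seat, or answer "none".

none

At 30 seats: North 5, South 11, East 5, West 9.
At 31 seats: North 5, South 11, East 5, West 10.
No department's allocation decreased.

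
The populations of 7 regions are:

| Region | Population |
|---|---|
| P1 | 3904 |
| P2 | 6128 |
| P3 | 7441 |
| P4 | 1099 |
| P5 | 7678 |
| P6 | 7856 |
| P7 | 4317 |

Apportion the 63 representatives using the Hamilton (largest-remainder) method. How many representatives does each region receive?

P1 6; P2 10; P3 12; P4 2; P5 13; P6 13; P7 7

Standard divisor: 38423 ÷ 63 ≈ 609.889.
Standard quotas: P1 6.4012, P2 10.0477, P3 12.2006, P4 1.8020, P5 12.5892, P6 12.8810, P7 7.0783.
Lower quotas: P1 6, P2 10, P3 12, P4 1, P5 12, P6 12, P7 7 (sum 60, leaving 3 seats).
Remainders in descending order: P6 0.8810, P4 0.8020, P5 0.5892, P1 0.4012, P3 0.2006, P7 0.0783, P2 0.0477.
The surplus seats go to P6, P4, P5.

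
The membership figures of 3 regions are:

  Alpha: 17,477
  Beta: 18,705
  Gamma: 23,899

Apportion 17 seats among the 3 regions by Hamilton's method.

Alpha: 5, Beta: 5, Gamma: 7

The standard divisor is 60081/17 ≈ 3534.176.
Standard quotas: Alpha 4.9451, Beta 5.2926, Gamma 6.7623.
Lower quotas: Alpha 4, Beta 5, Gamma 6 (sum 15, leaving 2 seats).
Remainders in descending order: Alpha 0.9451, Gamma 0.7623, Beta 0.2926.
Largest remainders: Alpha, Gamma receive the extra seats.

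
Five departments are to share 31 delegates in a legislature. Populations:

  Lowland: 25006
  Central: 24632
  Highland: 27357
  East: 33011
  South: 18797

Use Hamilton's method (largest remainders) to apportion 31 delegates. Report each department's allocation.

The standard divisor is 128803/31 ≈ 4154.935.
Standard quotas: Lowland 6.0184, Central 5.9284, Highland 6.5842, East 7.9450, South 4.5240.
Lower quotas: Lowland 6, Central 5, Highland 6, East 7, South 4 (sum 28, leaving 3 seats).
Remainders in descending order: East 0.9450, Central 0.9284, Highland 0.5842, South 0.5240, Lowland 0.0184.
The surplus seats go to East, Central, Highland.

Lowland 6, Central 6, Highland 7, East 8, South 4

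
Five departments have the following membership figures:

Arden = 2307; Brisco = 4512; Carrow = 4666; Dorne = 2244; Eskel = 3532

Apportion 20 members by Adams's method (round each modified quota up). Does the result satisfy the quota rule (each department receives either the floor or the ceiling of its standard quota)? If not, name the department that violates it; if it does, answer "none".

none

Standard quotas: Arden 2.673, Brisco 5.228, Carrow 5.406, Dorne 2.600, Eskel 4.092.
Adams allocation: Arden 3, Brisco 5, Carrow 5, Dorne 3, Eskel 4.
Every allocation lies between the lower and upper quota.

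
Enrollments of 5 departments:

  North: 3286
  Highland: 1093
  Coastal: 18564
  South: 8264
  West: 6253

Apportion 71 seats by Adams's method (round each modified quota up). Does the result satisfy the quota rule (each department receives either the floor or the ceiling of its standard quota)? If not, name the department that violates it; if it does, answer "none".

Coastal

Standard quotas: North 6.228, Highland 2.072, Coastal 35.185, South 15.663, West 11.852.
Adams allocation: North 7, Highland 2, Coastal 34, South 16, West 12.
Coastal has quota 35.185 (lower 35, upper 36) but receives 34 — outside the quota interval.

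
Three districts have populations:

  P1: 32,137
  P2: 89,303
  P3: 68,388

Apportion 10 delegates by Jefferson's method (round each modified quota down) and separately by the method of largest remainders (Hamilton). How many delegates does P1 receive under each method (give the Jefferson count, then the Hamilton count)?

1 and 2

Jefferson: P1 1, P2 5, P3 4.
Hamilton: P1 2, P2 5, P3 3.
P1 gets 1 under Jefferson and 2 under Hamilton.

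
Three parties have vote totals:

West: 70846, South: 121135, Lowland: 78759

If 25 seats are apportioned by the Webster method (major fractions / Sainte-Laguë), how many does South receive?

Standard divisor 270740/25 ≈ 10829.6; standard quotas: West 6.542, South 11.186, Lowland 7.273.
Rounding to the nearest integer gives West 7, South 11, Lowland 7 — total 25, matching the house size, so no adjustment is needed.
South receives 11.

11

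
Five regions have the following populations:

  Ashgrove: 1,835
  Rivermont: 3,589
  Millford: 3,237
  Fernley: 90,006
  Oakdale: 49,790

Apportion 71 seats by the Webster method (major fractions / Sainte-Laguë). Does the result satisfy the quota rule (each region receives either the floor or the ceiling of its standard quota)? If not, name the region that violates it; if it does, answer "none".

Fernley

Standard quotas: Ashgrove 0.878, Rivermont 1.716, Millford 1.548, Fernley 43.046, Oakdale 23.812.
Webster allocation: Ashgrove 1, Rivermont 2, Millford 2, Fernley 42, Oakdale 24.
Fernley has quota 43.046 (lower 43, upper 44) but receives 42 — outside the quota interval.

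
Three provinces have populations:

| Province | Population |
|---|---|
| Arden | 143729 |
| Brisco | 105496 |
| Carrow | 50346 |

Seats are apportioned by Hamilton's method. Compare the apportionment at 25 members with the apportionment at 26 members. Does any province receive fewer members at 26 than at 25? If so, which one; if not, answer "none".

At 25 seats: Arden 12, Brisco 9, Carrow 4.
At 26 seats: Arden 13, Brisco 9, Carrow 4.
No province's allocation decreased.

none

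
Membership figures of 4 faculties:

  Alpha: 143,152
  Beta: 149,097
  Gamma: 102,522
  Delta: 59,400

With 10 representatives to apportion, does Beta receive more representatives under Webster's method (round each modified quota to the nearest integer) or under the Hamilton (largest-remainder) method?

Webster

Webster: Alpha 3, Beta 4, Gamma 2, Delta 1.
Hamilton: Alpha 3, Beta 3, Gamma 2, Delta 2.
Beta gets 4 under Webster and 3 under Hamilton.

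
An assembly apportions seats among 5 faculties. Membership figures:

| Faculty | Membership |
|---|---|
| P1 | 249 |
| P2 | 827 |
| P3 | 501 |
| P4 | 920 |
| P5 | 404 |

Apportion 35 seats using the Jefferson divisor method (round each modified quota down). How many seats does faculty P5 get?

5

Standard divisor 2901/35 ≈ 82.886; standard quotas: P1 3.004, P2 9.978, P3 6.044, P4 11.100, P5 4.874.
Rounding down gives 3, 9, 6, 11, 4 = 33 seats, so the divisor must be adjusted.
With modified divisor 80: modified quotas P1 3.112, P2 10.338, P3 6.263, P4 11.500, P5 5.050.
Rounding down: P1 3, P2 10, P3 6, P4 11, P5 5 (total 35).
P5 receives 5.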